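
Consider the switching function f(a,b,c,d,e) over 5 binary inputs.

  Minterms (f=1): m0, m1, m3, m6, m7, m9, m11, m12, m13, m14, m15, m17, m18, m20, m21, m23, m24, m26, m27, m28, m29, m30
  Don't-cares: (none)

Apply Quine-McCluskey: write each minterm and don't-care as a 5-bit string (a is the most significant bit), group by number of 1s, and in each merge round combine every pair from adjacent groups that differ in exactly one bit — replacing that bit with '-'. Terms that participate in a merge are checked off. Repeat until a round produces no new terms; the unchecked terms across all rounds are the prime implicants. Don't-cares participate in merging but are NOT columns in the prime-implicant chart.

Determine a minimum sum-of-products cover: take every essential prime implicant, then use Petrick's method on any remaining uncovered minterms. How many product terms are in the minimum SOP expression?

[col 0] 00000*, 00001*, 00011*, 00110*, 00111*, 01001*, 01011*, 01100*, 01101*, 01110*, 01111*, 10001*, 10010*, 10100*, 10101*, 10111*, 11000*, 11010*, 11011*, 11100*, 11101*, 11110*
[col 1] -0001, -0111, -1011, -1100*, -1101*, -1110*, 0-001*, 0-011*, 0-110*, 0-111*, 00-11*, 000-1*, 0000-, 0011-*, 01-01*, 01-11*, 010-1*, 011-0*, 011-1*, 0110-*, 0111-*, 1-010, 1-100*, 1-101*, 10-01, 101-1, 1010-*, 11-00*, 11-10*, 110-0*, 1101-, 111-0*, 1110-*
[col 2] -11-0, -110-, 0--11, 0-0-1, 0-11-, 01--1, 011--, 1-10-, 11--0
Prime implicants: -0001, -0111, -1011, -11-0, -110-, 0--11, 0-0-1, 0-11-, 0000-, 01--1, 011--, 1-010, 1-10-, 10-01, 101-1, 11--0, 1101-
PI chart (minterm → PIs covering it):
  0 | 0000-  (sole → essential)
  1 | -0001,0-0-1,0000-
  3 | 0--11,0-0-1
  6 | 0-11-  (sole → essential)
  7 | -0111,0--11,0-11-
  9 | 0-0-1,01--1
  11 | -1011,0--11,0-0-1,01--1
  12 | -11-0,-110-,011--
  13 | -110-,01--1,011--
  14 | -11-0,0-11-,011--
  15 | 0--11,0-11-,01--1,011--
  17 | -0001,10-01
  18 | 1-010  (sole → essential)
  20 | 1-10-  (sole → essential)
  21 | 1-10-,10-01,101-1
  23 | -0111,101-1
  24 | 11--0  (sole → essential)
  26 | 1-010,11--0,1101-
  27 | -1011,1101-
  28 | -11-0,-110-,1-10-,11--0
  29 | -110-,1-10-
  30 | -11-0,11--0
Essential prime implicants: 0-11-, 0000-, 1-010, 1-10-, 11--0
Petrick residual → -0001, -0111, -1011, -110-, 0-0-1
Minimum SOP uses 10 PIs: b'c'd'e + b'cde + bc'de + bcd' + a'c'e + a'cd + a'b'c'd' + ac'de' + acd' + abe'

10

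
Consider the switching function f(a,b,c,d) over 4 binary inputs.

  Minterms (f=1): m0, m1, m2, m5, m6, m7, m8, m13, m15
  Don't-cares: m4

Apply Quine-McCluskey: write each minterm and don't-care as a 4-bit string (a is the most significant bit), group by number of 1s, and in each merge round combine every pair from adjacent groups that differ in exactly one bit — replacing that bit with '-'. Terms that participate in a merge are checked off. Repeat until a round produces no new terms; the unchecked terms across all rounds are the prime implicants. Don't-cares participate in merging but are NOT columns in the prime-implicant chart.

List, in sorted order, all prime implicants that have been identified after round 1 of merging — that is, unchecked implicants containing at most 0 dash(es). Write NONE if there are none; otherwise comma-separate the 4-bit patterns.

NONE

size-2^0 implicants → 0000(✓)  0001(✓)  0010(✓)  0100(✓)  0101(✓)  0110(✓)  0111(✓)  1000(✓)  1101(✓)  1111(✓)
size-2^1 implicants → -000  -101(✓)  -111(✓)  0-00(✓)  0-01(✓)  0-10(✓)  00-0(✓)  000-(✓)  01-0(✓)  01-1(✓)  010-(✓)  011-(✓)  11-1(✓)
size-2^2 implicants → -1-1  0--0  0-0-  01--
Unchecked terms (primes): -000, -1-1, 0--0, 0-0-, 01--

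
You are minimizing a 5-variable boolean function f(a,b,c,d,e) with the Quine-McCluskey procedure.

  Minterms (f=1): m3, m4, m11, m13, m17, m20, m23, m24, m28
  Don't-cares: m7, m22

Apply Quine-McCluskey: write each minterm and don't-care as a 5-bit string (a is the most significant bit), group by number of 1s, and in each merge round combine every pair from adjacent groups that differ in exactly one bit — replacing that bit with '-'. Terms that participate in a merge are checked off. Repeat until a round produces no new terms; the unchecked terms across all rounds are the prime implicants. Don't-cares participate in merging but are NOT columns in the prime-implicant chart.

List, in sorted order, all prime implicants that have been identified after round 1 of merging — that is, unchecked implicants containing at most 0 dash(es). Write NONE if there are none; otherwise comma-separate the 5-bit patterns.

[col 0] 00011*, 00100*, 00111*, 01011*, 01101, 10001, 10100*, 10110*, 10111*, 11000*, 11100*
[col 1] -0100, -0111, 0-011, 00-11, 1-100, 101-0, 1011-, 11-00
Prime implicants: -0100, -0111, 0-011, 00-11, 01101, 1-100, 10001, 101-0, 1011-, 11-00

01101, 10001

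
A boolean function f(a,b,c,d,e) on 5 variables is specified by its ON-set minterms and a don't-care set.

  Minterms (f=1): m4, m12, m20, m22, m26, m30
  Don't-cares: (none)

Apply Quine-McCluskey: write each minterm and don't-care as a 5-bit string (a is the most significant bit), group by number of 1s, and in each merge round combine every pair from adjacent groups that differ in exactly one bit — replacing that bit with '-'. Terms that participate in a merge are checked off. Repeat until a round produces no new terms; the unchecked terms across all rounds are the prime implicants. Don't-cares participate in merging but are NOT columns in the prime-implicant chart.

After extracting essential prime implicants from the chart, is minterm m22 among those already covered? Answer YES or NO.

size-2^0 implicants → 00100(✓)  01100(✓)  10100(✓)  10110(✓)  11010(✓)  11110(✓)
size-2^1 implicants → -0100  0-100  1-110  101-0  11-10
Unchecked terms (primes): -0100, 0-100, 1-110, 101-0, 11-10
Minterm coverage:
  m4 ⊆ -0100,0-100
  m12 ⊆ 0-100 [E]
  m20 ⊆ -0100,101-0
  m22 ⊆ 1-110,101-0
  m26 ⊆ 11-10 [E]
  m30 ⊆ 1-110,11-10
E = {0-100, 11-10}

NO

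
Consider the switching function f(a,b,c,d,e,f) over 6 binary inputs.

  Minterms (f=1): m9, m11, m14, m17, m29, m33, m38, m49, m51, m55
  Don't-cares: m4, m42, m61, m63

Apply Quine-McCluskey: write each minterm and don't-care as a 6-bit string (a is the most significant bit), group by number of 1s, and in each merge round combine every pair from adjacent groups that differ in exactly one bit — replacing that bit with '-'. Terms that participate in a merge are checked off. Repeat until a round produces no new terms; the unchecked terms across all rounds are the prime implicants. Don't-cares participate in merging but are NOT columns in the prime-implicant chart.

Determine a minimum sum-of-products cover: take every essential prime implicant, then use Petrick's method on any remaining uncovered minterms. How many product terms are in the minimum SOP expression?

Round 0: 000100 001001✓ 001011✓ 001110 010001✓ 011101✓ 100001✓ 100110 101010 110001✓ 110011✓ 110111✓ 111101✓ 111111✓
Round 1: -10001 -11101 0010-1 1-0001 11-111 110-11 1100-1 1111-1
PIs = {-10001, -11101, 000100, 0010-1, 001110, 1-0001, 100110, 101010, 11-111, 110-11, 1100-1, 1111-1}
Coverage chart:
  m9: 0010-1 ←essential
  m11: 0010-1 ←essential
  m14: 001110 ←essential
  m17: -10001 ←essential
  m29: -11101 ←essential
  m33: 1-0001 ←essential
  m38: 100110 ←essential
  m49: -10001,1-0001,1100-1
  m51: 110-11,1100-1
  m55: 11-111,110-11
Essential: -10001, -11101, 0010-1, 001110, 1-0001, 100110
Petrick residual → 110-11
Min cover (7 terms): bc'd'e'f + bcde'f + a'b'cd'f + a'b'cdef' + ac'd'e'f + ab'c'def' + abc'ef

7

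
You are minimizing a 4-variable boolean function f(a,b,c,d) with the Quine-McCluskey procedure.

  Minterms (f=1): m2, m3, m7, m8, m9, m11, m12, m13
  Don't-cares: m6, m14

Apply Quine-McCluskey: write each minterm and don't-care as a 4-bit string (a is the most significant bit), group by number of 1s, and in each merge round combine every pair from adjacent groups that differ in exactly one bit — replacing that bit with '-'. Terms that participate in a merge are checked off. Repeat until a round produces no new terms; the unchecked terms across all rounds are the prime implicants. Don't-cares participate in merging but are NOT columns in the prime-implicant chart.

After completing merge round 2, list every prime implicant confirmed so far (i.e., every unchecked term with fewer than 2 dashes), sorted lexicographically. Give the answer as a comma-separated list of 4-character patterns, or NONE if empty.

-011, -110, 10-1, 11-0

[col 0] 0010*, 0011*, 0110*, 0111*, 1000*, 1001*, 1011*, 1100*, 1101*, 1110*
[col 1] -011, -110, 0-10*, 0-11*, 001-*, 011-*, 1-00*, 1-01*, 10-1, 100-*, 11-0, 110-*
[col 2] 0-1-, 1-0-
Prime implicants: -011, -110, 0-1-, 1-0-, 10-1, 11-0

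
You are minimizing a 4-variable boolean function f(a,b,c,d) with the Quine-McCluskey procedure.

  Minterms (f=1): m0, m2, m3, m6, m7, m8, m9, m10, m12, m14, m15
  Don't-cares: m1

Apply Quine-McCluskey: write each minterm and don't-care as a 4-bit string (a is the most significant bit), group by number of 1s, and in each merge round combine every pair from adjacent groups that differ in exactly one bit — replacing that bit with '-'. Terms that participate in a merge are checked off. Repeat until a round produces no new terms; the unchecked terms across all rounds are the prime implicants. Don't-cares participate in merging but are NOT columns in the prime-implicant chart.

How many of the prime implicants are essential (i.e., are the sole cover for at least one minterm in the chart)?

Round 0: 0000✓ 0001✓ 0010✓ 0011✓ 0110✓ 0111✓ 1000✓ 1001✓ 1010✓ 1100✓ 1110✓ 1111✓
Round 1: -000✓ -001✓ -010✓ -110✓ -111✓ 0-10✓ 0-11✓ 00-0✓ 00-1✓ 000-✓ 001-✓ 011-✓ 1-00✓ 1-10✓ 10-0✓ 100-✓ 11-0✓ 111-✓
Round 2: --10 -0-0 -00- -11- 0-1- 00-- 1--0
PIs = {--10, -0-0, -00-, -11-, 0-1-, 00--, 1--0}
Coverage chart:
  m0: -0-0,-00-,00--
  m2: --10,-0-0,0-1-,00--
  m3: 0-1-,00--
  m6: --10,-11-,0-1-
  m7: -11-,0-1-
  m8: -0-0,-00-,1--0
  m9: -00- ←essential
  m10: --10,-0-0,1--0
  m12: 1--0 ←essential
  m14: --10,-11-,1--0
  m15: -11- ←essential
Essential: -00-, -11-, 1--0

3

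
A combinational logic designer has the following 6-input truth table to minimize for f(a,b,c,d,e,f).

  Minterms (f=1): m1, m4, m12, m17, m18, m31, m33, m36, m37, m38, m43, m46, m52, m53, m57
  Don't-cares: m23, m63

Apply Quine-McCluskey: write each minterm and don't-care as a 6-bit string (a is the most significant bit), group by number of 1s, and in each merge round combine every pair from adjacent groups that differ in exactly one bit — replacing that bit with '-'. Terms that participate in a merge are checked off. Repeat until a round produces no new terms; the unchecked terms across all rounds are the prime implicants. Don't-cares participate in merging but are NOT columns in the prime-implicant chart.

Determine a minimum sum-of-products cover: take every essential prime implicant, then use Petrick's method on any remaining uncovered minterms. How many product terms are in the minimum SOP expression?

9

size-2^0 implicants → 000001(✓)  000100(✓)  001100(✓)  010001(✓)  010010  010111(✓)  011111(✓)  100001(✓)  100100(✓)  100101(✓)  100110(✓)  101011  101110(✓)  110100(✓)  110101(✓)  111001  111111(✓)
size-2^1 implicants → -00001  -00100  -11111  0-0001  00-100  01-111  1-0100(✓)  1-0101(✓)  10-110  100-01  1001-0  10010-(✓)  11010-(✓)
size-2^2 implicants → 1-010-
Unchecked terms (primes): -00001, -00100, -11111, 0-0001, 00-100, 01-111, 010010, 1-010-, 10-110, 100-01, 1001-0, 101011, 111001
Minterm coverage:
  m1 ⊆ -00001,0-0001
  m4 ⊆ -00100,00-100
  m12 ⊆ 00-100 [E]
  m17 ⊆ 0-0001 [E]
  m18 ⊆ 010010 [E]
  m31 ⊆ -11111,01-111
  m33 ⊆ -00001,100-01
  m36 ⊆ -00100,1-010-,1001-0
  m37 ⊆ 1-010-,100-01
  m38 ⊆ 10-110,1001-0
  m43 ⊆ 101011 [E]
  m46 ⊆ 10-110 [E]
  m52 ⊆ 1-010- [E]
  m53 ⊆ 1-010- [E]
  m57 ⊆ 111001 [E]
E = {0-0001, 00-100, 010010, 1-010-, 10-110, 101011, 111001}
Petrick residual → -00001, -11111
Cover = b'c'd'e'f + bcdef + a'c'd'e'f + a'b'de'f' + a'bc'd'ef' + ac'de' + ab'def' + ab'cd'ef + abcd'e'f  |cover|=9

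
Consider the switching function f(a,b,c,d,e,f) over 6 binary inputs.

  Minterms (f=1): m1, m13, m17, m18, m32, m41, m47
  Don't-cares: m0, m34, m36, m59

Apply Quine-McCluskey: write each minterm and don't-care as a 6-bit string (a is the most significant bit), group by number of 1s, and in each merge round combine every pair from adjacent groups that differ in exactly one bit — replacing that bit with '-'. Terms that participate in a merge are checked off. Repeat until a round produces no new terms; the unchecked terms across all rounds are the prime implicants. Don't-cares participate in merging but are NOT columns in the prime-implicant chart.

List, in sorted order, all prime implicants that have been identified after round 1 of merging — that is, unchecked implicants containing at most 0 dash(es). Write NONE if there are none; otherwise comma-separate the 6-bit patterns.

[col 0] 000000*, 000001*, 001101, 010001*, 010010, 100000*, 100010*, 100100*, 101001, 101111, 111011
[col 1] -00000, 0-0001, 00000-, 100-00, 1000-0
Prime implicants: -00000, 0-0001, 00000-, 001101, 010010, 100-00, 1000-0, 101001, 101111, 111011

001101, 010010, 101001, 101111, 111011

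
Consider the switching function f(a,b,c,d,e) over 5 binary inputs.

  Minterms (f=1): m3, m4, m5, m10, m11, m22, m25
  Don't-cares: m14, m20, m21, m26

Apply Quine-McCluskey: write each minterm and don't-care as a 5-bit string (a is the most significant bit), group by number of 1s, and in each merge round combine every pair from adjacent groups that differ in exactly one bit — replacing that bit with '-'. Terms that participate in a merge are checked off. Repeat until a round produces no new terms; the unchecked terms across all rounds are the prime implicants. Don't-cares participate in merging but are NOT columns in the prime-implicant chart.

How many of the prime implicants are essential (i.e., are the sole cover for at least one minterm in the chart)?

[col 0] 00011*, 00100*, 00101*, 01010*, 01011*, 01110*, 10100*, 10101*, 10110*, 11001, 11010*
[col 1] -0100*, -0101*, -1010, 0-011, 0010-*, 01-10, 0101-, 101-0, 1010-*
[col 2] -010-
Prime implicants: -010-, -1010, 0-011, 01-10, 0101-, 101-0, 11001
PI chart (minterm → PIs covering it):
  3 | 0-011  (sole → essential)
  4 | -010-  (sole → essential)
  5 | -010-  (sole → essential)
  10 | -1010,01-10,0101-
  11 | 0-011,0101-
  22 | 101-0  (sole → essential)
  25 | 11001  (sole → essential)
Essential prime implicants: -010-, 0-011, 101-0, 11001

4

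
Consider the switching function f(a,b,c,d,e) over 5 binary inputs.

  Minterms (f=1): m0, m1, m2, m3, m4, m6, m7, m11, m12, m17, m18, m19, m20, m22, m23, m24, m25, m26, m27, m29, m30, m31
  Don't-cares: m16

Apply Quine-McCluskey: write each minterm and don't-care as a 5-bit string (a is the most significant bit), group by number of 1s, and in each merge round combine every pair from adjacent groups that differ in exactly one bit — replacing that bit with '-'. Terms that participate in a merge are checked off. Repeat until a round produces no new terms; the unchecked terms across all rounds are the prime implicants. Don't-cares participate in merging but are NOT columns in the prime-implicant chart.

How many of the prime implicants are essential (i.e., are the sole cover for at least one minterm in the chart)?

[col 0] 00000*, 00001*, 00010*, 00011*, 00100*, 00110*, 00111*, 01011*, 01100*, 10000*, 10001*, 10010*, 10011*, 10100*, 10110*, 10111*, 11000*, 11001*, 11010*, 11011*, 11101*, 11110*, 11111*
[col 1] -0000*, -0001*, -0010*, -0011*, -0100*, -0110*, -0111*, -1011*, 0-011*, 0-100, 00-00*, 00-10*, 00-11*, 000-0*, 000-1*, 0000-*, 0001-*, 001-0*, 0011-*, 1-000*, 1-001*, 1-010*, 1-011*, 1-110*, 1-111*, 10-00*, 10-10*, 10-11*, 100-0*, 100-1*, 1000-*, 1001-*, 101-0*, 1011-*, 11-01*, 11-10*, 11-11*, 110-0*, 110-1*, 1100-*, 1101-*, 111-1*, 1111-*
[col 2] --011, -0-00*, -0-10*, -0-11*, -00-0*, -00-1*, -000-*, -001-*, -01-0*, -011-*, 00--0*, 00-1-*, 000--*, 1--10*, 1--11*, 1-0-0*, 1-0-1*, 1-00-*, 1-01-*, 1-11-*, 10--0*, 10-1-*, 100--*, 11--1, 11-1-*, 110--*
[col 3] -0--0, -0-1-, -00--, 1--1-, 1-0--
Prime implicants: --011, -0--0, -0-1-, -00--, 0-100, 1--1-, 1-0--, 11--1
PI chart (minterm → PIs covering it):
  0 | -0--0,-00--
  1 | -00--  (sole → essential)
  2 | -0--0,-0-1-,-00--
  3 | --011,-0-1-,-00--
  4 | -0--0,0-100
  6 | -0--0,-0-1-
  7 | -0-1-  (sole → essential)
  11 | --011  (sole → essential)
  12 | 0-100  (sole → essential)
  17 | -00--,1-0--
  18 | -0--0,-0-1-,-00--,1--1-,1-0--
  19 | --011,-0-1-,-00--,1--1-,1-0--
  20 | -0--0  (sole → essential)
  22 | -0--0,-0-1-,1--1-
  23 | -0-1-,1--1-
  24 | 1-0--  (sole → essential)
  25 | 1-0--,11--1
  26 | 1--1-,1-0--
  27 | --011,1--1-,1-0--,11--1
  29 | 11--1  (sole → essential)
  30 | 1--1-  (sole → essential)
  31 | 1--1-,11--1
Essential prime implicants: --011, -0--0, -0-1-, -00--, 0-100, 1--1-, 1-0--, 11--1

8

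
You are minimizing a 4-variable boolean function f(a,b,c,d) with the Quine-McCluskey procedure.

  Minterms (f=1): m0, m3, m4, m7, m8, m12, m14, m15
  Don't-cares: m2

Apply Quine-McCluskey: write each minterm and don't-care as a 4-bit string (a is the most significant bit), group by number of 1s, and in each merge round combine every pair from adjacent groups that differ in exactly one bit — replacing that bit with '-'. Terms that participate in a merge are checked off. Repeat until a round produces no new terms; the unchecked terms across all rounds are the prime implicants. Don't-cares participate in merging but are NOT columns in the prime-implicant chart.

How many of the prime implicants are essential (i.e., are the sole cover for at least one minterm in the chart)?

1

size-2^0 implicants → 0000(✓)  0010(✓)  0011(✓)  0100(✓)  0111(✓)  1000(✓)  1100(✓)  1110(✓)  1111(✓)
size-2^1 implicants → -000(✓)  -100(✓)  -111  0-00(✓)  0-11  00-0  001-  1-00(✓)  11-0  111-
size-2^2 implicants → --00
Unchecked terms (primes): --00, -111, 0-11, 00-0, 001-, 11-0, 111-
Minterm coverage:
  m0 ⊆ --00,00-0
  m3 ⊆ 0-11,001-
  m4 ⊆ --00 [E]
  m7 ⊆ -111,0-11
  m8 ⊆ --00 [E]
  m12 ⊆ --00,11-0
  m14 ⊆ 11-0,111-
  m15 ⊆ -111,111-
E = {--00}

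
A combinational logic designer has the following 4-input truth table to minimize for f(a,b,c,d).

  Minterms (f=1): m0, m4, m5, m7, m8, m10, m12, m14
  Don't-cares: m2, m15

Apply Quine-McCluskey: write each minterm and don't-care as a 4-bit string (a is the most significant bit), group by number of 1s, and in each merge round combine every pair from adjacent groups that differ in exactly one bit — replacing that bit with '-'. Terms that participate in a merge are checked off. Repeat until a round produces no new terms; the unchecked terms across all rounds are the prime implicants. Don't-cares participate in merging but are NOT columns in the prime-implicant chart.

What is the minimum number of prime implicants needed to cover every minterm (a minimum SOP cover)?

[col 0] 0000*, 0010*, 0100*, 0101*, 0111*, 1000*, 1010*, 1100*, 1110*, 1111*
[col 1] -000*, -010*, -100*, -111, 0-00*, 00-0*, 01-1, 010-, 1-00*, 1-10*, 10-0*, 11-0*, 111-
[col 2] --00, -0-0, 1--0
Prime implicants: --00, -0-0, -111, 01-1, 010-, 1--0, 111-
PI chart (minterm → PIs covering it):
  0 | --00,-0-0
  4 | --00,010-
  5 | 01-1,010-
  7 | -111,01-1
  8 | --00,-0-0,1--0
  10 | -0-0,1--0
  12 | --00,1--0
  14 | 1--0,111-
(no essential prime implicants)
Petrick residual → --00, 01-1, 1--0
Minimum SOP uses 3 PIs: c'd' + a'bd + ad'

3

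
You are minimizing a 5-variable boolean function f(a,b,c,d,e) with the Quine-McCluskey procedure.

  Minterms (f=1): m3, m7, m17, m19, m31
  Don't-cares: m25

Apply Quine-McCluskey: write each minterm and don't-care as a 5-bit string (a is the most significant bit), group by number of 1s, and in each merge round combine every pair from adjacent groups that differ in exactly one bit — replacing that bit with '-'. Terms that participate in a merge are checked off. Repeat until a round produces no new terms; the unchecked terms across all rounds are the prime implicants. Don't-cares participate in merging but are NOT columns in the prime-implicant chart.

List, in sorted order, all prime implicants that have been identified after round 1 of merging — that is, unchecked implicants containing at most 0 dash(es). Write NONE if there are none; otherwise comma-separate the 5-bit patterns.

11111

size-2^0 implicants → 00011(✓)  00111(✓)  10001(✓)  10011(✓)  11001(✓)  11111
size-2^1 implicants → -0011  00-11  1-001  100-1
Unchecked terms (primes): -0011, 00-11, 1-001, 100-1, 11111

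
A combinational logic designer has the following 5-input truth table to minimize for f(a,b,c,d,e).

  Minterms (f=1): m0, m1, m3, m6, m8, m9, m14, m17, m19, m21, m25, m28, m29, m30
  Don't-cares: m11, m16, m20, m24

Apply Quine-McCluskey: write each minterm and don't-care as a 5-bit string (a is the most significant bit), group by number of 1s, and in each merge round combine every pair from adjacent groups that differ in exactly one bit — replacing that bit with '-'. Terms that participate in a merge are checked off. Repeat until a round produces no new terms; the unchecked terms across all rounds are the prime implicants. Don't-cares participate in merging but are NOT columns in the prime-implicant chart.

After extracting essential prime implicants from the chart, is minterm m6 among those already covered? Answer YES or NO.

Round 0: 00000✓ 00001✓ 00011✓ 00110✓ 01000✓ 01001✓ 01011✓ 01110✓ 10000✓ 10001✓ 10011✓ 10100✓ 10101✓ 11000✓ 11001✓ 11100✓ 11101✓ 11110✓
Round 1: -0000✓ -0001✓ -0011✓ -1000✓ -1001✓ -1110 0-000✓ 0-001✓ 0-011✓ 0-110 000-1✓ 0000-✓ 010-1✓ 0100-✓ 1-000✓ 1-001✓ 1-100✓ 1-101✓ 10-00✓ 10-01✓ 100-1✓ 1000-✓ 1010-✓ 11-00✓ 11-01✓ 1100-✓ 111-0 1110-✓
Round 2: --000✓ --001✓ -00-1 -000-✓ -100-✓ 0-0-1 0-00-✓ 1--00✓ 1--01✓ 1-00-✓ 1-10-✓ 10-0-✓ 11-0-✓
Round 3: --00- 1--0-
PIs = {--00-, -00-1, -1110, 0-0-1, 0-110, 1--0-, 111-0}
Coverage chart:
  m0: --00- ←essential
  m1: --00-,-00-1,0-0-1
  m3: -00-1,0-0-1
  m6: 0-110 ←essential
  m8: --00- ←essential
  m9: --00-,0-0-1
  m14: -1110,0-110
  m17: --00-,-00-1,1--0-
  m19: -00-1 ←essential
  m21: 1--0- ←essential
  m25: --00-,1--0-
  m28: 1--0-,111-0
  m29: 1--0- ←essential
  m30: -1110,111-0
Essential: --00-, -00-1, 0-110, 1--0-

YES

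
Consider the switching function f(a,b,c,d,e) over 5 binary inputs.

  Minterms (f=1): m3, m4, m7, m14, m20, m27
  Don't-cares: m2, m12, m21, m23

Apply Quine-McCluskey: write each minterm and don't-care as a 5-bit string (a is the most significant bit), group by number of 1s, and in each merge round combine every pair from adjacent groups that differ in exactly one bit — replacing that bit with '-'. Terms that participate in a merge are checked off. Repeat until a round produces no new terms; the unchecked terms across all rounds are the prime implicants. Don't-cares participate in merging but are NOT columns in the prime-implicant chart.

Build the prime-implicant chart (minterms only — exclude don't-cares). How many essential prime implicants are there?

2

size-2^0 implicants → 00010(✓)  00011(✓)  00100(✓)  00111(✓)  01100(✓)  01110(✓)  10100(✓)  10101(✓)  10111(✓)  11011
size-2^1 implicants → -0100  -0111  0-100  00-11  0001-  011-0  101-1  1010-
Unchecked terms (primes): -0100, -0111, 0-100, 00-11, 0001-, 011-0, 101-1, 1010-, 11011
Minterm coverage:
  m3 ⊆ 00-11,0001-
  m4 ⊆ -0100,0-100
  m7 ⊆ -0111,00-11
  m14 ⊆ 011-0 [E]
  m20 ⊆ -0100,1010-
  m27 ⊆ 11011 [E]
E = {011-0, 11011}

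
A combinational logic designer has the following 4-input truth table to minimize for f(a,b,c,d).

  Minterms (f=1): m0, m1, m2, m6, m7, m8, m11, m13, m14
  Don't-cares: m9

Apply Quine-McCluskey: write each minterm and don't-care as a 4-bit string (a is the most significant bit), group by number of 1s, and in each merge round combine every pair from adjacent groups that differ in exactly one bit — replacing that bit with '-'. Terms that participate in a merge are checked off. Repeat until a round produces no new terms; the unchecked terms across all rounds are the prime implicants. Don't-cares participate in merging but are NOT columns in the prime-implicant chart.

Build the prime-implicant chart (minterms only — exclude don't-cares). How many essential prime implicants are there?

[col 0] 0000*, 0001*, 0010*, 0110*, 0111*, 1000*, 1001*, 1011*, 1101*, 1110*
[col 1] -000*, -001*, -110, 0-10, 00-0, 000-*, 011-, 1-01, 10-1, 100-*
[col 2] -00-
Prime implicants: -00-, -110, 0-10, 00-0, 011-, 1-01, 10-1
PI chart (minterm → PIs covering it):
  0 | -00-,00-0
  1 | -00-  (sole → essential)
  2 | 0-10,00-0
  6 | -110,0-10,011-
  7 | 011-  (sole → essential)
  8 | -00-  (sole → essential)
  11 | 10-1  (sole → essential)
  13 | 1-01  (sole → essential)
  14 | -110  (sole → essential)
Essential prime implicants: -00-, -110, 011-, 1-01, 10-1

5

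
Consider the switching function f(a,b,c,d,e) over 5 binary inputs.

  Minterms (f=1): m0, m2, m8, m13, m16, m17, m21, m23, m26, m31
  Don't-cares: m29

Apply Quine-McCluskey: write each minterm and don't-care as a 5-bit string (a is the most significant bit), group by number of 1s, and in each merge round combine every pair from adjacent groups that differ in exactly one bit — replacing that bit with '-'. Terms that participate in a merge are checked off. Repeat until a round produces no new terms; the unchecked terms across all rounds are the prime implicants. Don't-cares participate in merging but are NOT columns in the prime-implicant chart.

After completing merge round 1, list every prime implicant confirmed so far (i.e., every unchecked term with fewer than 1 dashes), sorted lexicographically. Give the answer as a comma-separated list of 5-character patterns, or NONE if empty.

11010

Round 0: 00000✓ 00010✓ 01000✓ 01101✓ 10000✓ 10001✓ 10101✓ 10111✓ 11010 11101✓ 11111✓
Round 1: -0000 -1101 0-000 000-0 1-101✓ 1-111✓ 10-01 1000- 101-1✓ 111-1✓
Round 2: 1-1-1
PIs = {-0000, -1101, 0-000, 000-0, 1-1-1, 10-01, 1000-, 11010}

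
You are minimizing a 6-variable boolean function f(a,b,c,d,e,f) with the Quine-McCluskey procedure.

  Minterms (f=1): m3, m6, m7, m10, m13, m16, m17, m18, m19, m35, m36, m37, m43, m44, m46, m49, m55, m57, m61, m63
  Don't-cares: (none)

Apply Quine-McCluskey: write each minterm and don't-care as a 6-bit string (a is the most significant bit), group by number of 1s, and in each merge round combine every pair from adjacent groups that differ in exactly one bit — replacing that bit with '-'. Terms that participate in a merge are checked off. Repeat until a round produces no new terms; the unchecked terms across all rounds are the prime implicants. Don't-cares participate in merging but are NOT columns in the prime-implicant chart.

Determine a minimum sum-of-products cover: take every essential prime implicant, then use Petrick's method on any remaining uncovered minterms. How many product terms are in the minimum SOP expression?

11

Round 0: 000011✓ 000110✓ 000111✓ 001010 001101 010000✓ 010001✓ 010010✓ 010011✓ 100011✓ 100100✓ 100101✓ 101011✓ 101100✓ 101110✓ 110001✓ 110111✓ 111001✓ 111101✓ 111111✓
Round 1: -00011 -10001 0-0011 000-11 00011- 0100-0✓ 0100-1✓ 01000-✓ 01001-✓ 10-011 10-100 10010- 1011-0 11-001 11-111 111-01 1111-1
Round 2: 0100--
PIs = {-00011, -10001, 0-0011, 000-11, 00011-, 001010, 001101, 0100--, 10-011, 10-100, 10010-, 1011-0, 11-001, 11-111, 111-01, 1111-1}
Coverage chart:
  m3: -00011,0-0011,000-11
  m6: 00011- ←essential
  m7: 000-11,00011-
  m10: 001010 ←essential
  m13: 001101 ←essential
  m16: 0100-- ←essential
  m17: -10001,0100--
  m18: 0100-- ←essential
  m19: 0-0011,0100--
  m35: -00011,10-011
  m36: 10-100,10010-
  m37: 10010- ←essential
  m43: 10-011 ←essential
  m44: 10-100,1011-0
  m46: 1011-0 ←essential
  m49: -10001,11-001
  m55: 11-111 ←essential
  m57: 11-001,111-01
  m61: 111-01,1111-1
  m63: 11-111,1111-1
Essential: 00011-, 001010, 001101, 0100--, 10-011, 10010-, 1011-0, 11-111
Petrick residual → -00011, -10001, 111-01
Min cover (11 terms): b'c'd'ef + bc'd'e'f + a'b'c'de + a'b'cd'ef' + a'b'cde'f + a'bc'd' + ab'd'ef + ab'c'de' + ab'cdf' + abdef + abce'f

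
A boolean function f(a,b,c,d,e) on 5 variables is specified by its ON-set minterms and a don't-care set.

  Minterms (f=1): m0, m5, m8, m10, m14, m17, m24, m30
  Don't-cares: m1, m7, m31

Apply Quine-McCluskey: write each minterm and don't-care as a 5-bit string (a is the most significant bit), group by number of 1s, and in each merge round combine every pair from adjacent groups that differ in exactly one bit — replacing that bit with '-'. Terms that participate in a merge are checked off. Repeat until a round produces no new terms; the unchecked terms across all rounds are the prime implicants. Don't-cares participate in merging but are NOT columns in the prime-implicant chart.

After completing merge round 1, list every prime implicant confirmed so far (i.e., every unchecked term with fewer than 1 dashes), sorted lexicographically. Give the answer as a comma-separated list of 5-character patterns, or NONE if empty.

Round 0: 00000✓ 00001✓ 00101✓ 00111✓ 01000✓ 01010✓ 01110✓ 10001✓ 11000✓ 11110✓ 11111✓
Round 1: -0001 -1000 -1110 0-000 00-01 0000- 001-1 01-10 010-0 1111-
PIs = {-0001, -1000, -1110, 0-000, 00-01, 0000-, 001-1, 01-10, 010-0, 1111-}

NONE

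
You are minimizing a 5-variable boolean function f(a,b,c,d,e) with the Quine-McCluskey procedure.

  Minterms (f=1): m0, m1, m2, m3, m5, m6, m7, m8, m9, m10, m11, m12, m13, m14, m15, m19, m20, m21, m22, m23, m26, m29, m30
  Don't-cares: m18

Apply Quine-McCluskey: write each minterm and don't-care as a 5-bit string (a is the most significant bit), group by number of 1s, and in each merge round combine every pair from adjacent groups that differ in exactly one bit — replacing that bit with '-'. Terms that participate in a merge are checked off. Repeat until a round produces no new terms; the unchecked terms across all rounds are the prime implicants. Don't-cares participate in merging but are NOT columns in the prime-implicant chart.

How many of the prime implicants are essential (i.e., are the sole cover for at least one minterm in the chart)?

6

size-2^0 implicants → 00000(✓)  00001(✓)  00010(✓)  00011(✓)  00101(✓)  00110(✓)  00111(✓)  01000(✓)  01001(✓)  01010(✓)  01011(✓)  01100(✓)  01101(✓)  01110(✓)  01111(✓)  10010(✓)  10011(✓)  10100(✓)  10101(✓)  10110(✓)  10111(✓)  11010(✓)  11101(✓)  11110(✓)
size-2^1 implicants → -0010(✓)  -0011(✓)  -0101(✓)  -0110(✓)  -0111(✓)  -1010(✓)  -1101(✓)  -1110(✓)  0-000(✓)  0-001(✓)  0-010(✓)  0-011(✓)  0-101(✓)  0-110(✓)  0-111(✓)  00-01(✓)  00-10(✓)  00-11(✓)  000-0(✓)  000-1(✓)  0000-(✓)  0001-(✓)  001-1(✓)  0011-(✓)  01-00(✓)  01-01(✓)  01-10(✓)  01-11(✓)  010-0(✓)  010-1(✓)  0100-(✓)  0101-(✓)  011-0(✓)  011-1(✓)  0110-(✓)  0111-(✓)  1-010(✓)  1-101(✓)  1-110(✓)  10-10(✓)  10-11(✓)  1001-(✓)  101-0(✓)  101-1(✓)  1010-(✓)  1011-(✓)  11-10(✓)
size-2^2 implicants → --010(✓)  --101  --110(✓)  -0-10(✓)  -0-11(✓)  -001-(✓)  -01-1  -011-(✓)  -1-10(✓)  0--01(✓)  0--10(✓)  0--11(✓)  0-0-0(✓)  0-0-1(✓)  0-00-(✓)  0-01-(✓)  0-1-1(✓)  0-11-(✓)  00--1(✓)  00-1-(✓)  000--(✓)  01--0(✓)  01--1(✓)  01-0-(✓)  01-1-(✓)  010--(✓)  011--(✓)  1--10(✓)  10-1-(✓)  101--
size-2^3 implicants → ---10  -0-1-  0---1  0--1-  0-0--  01---
Unchecked terms (primes): ---10, --101, -0-1-, -01-1, 0---1, 0--1-, 0-0--, 01---, 101--
Minterm coverage:
  m0 ⊆ 0-0-- [E]
  m1 ⊆ 0---1,0-0--
  m2 ⊆ ---10,-0-1-,0--1-,0-0--
  m3 ⊆ -0-1-,0---1,0--1-,0-0--
  m5 ⊆ --101,-01-1,0---1
  m6 ⊆ ---10,-0-1-,0--1-
  m7 ⊆ -0-1-,-01-1,0---1,0--1-
  m8 ⊆ 0-0--,01---
  m9 ⊆ 0---1,0-0--,01---
  m10 ⊆ ---10,0--1-,0-0--,01---
  m11 ⊆ 0---1,0--1-,0-0--,01---
  m12 ⊆ 01--- [E]
  m13 ⊆ --101,0---1,01---
  m14 ⊆ ---10,0--1-,01---
  m15 ⊆ 0---1,0--1-,01---
  m19 ⊆ -0-1- [E]
  m20 ⊆ 101-- [E]
  m21 ⊆ --101,-01-1,101--
  m22 ⊆ ---10,-0-1-,101--
  m23 ⊆ -0-1-,-01-1,101--
  m26 ⊆ ---10 [E]
  m29 ⊆ --101 [E]
  m30 ⊆ ---10 [E]
E = {---10, --101, -0-1-, 0-0--, 01---, 101--}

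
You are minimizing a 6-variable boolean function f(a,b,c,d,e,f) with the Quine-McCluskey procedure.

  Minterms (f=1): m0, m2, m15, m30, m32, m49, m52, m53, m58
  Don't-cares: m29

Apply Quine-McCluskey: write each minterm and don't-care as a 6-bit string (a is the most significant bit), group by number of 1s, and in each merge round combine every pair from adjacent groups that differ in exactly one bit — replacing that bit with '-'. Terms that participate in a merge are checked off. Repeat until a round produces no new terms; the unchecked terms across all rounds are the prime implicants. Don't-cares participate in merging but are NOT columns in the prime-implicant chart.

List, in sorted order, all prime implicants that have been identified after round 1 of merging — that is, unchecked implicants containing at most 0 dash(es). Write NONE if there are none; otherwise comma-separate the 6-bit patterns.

001111, 011101, 011110, 111010

[col 0] 000000*, 000010*, 001111, 011101, 011110, 100000*, 110001*, 110100*, 110101*, 111010
[col 1] -00000, 0000-0, 110-01, 11010-
Prime implicants: -00000, 0000-0, 001111, 011101, 011110, 110-01, 11010-, 111010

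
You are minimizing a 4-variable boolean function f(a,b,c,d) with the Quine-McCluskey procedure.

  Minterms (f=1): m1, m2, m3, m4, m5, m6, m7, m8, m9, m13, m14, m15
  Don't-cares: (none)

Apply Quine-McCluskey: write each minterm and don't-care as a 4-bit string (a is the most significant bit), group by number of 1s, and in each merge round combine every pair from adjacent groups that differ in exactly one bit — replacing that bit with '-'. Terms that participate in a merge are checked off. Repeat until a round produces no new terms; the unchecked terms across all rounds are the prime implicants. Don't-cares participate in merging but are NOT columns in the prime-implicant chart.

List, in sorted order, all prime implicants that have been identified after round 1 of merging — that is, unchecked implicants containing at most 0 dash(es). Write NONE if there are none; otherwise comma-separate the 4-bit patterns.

Round 0: 0001✓ 0010✓ 0011✓ 0100✓ 0101✓ 0110✓ 0111✓ 1000✓ 1001✓ 1101✓ 1110✓ 1111✓
Round 1: -001✓ -101✓ -110✓ -111✓ 0-01✓ 0-10✓ 0-11✓ 00-1✓ 001-✓ 01-0✓ 01-1✓ 010-✓ 011-✓ 1-01✓ 100- 11-1✓ 111-✓
Round 2: --01 -1-1 -11- 0--1 0-1- 01--
PIs = {--01, -1-1, -11-, 0--1, 0-1-, 01--, 100-}

NONE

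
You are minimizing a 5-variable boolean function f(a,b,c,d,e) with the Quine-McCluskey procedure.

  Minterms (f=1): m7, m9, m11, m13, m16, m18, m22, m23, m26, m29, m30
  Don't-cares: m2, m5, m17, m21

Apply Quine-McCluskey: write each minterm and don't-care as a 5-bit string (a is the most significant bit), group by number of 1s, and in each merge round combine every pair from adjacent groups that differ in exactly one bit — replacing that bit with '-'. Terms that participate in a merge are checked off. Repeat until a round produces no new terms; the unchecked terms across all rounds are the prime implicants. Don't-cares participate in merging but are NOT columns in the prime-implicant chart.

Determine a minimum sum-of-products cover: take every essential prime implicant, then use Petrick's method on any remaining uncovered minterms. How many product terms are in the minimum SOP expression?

Round 0: 00010✓ 00101✓ 00111✓ 01001✓ 01011✓ 01101✓ 10000✓ 10001✓ 10010✓ 10101✓ 10110✓ 10111✓ 11010✓ 11101✓ 11110✓
Round 1: -0010 -0101✓ -0111✓ -1101✓ 0-101✓ 001-1✓ 01-01 010-1 1-010✓ 1-101✓ 1-110✓ 10-01 10-10✓ 100-0 1000- 101-1✓ 1011- 11-10✓
Round 2: --101 -01-1 1--10
PIs = {--101, -0010, -01-1, 01-01, 010-1, 1--10, 10-01, 100-0, 1000-, 1011-}
Coverage chart:
  m7: -01-1 ←essential
  m9: 01-01,010-1
  m11: 010-1 ←essential
  m13: --101,01-01
  m16: 100-0,1000-
  m18: -0010,1--10,100-0
  m22: 1--10,1011-
  m23: -01-1,1011-
  m26: 1--10 ←essential
  m29: --101 ←essential
  m30: 1--10 ←essential
Essential: --101, -01-1, 010-1, 1--10
Petrick residual → 100-0
Min cover (5 terms): cd'e + b'ce + a'bc'e + ade' + ab'c'e'

5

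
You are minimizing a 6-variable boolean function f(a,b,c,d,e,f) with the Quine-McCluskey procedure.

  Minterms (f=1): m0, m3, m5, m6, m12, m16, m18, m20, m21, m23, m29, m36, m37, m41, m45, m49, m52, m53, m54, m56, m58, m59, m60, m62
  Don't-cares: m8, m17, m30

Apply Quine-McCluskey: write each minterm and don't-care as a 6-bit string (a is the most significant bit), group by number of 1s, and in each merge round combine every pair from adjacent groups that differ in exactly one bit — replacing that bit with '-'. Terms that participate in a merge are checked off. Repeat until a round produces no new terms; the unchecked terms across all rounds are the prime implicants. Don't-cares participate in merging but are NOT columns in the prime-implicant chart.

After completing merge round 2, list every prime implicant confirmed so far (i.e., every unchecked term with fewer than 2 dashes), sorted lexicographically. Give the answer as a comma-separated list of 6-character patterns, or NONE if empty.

Round 0: 000000✓ 000011 000101✓ 000110 001000✓ 001100✓ 010000✓ 010001✓ 010010✓ 010100✓ 010101✓ 010111✓ 011101✓ 011110✓ 100100✓ 100101✓ 101001✓ 101101✓ 110001✓ 110100✓ 110101✓ 110110✓ 111000✓ 111010✓ 111011✓ 111100✓ 111110✓
Round 1: -00101✓ -10001✓ -10100✓ -10101✓ -11110 0-0000 0-0101✓ 00-000 001-00 01-101 010-00✓ 010-01✓ 0100-0 01000-✓ 0101-1 01010-✓ 1-0100✓ 1-0101✓ 10-101 10010-✓ 101-01 11-100✓ 11-110✓ 110-01✓ 1101-0✓ 11010-✓ 111-00✓ 111-10✓ 1110-0✓ 11101- 1111-0✓
Round 2: --0101 -10-01 -1010- 010-0- 1-010- 11-1-0 111--0
PIs = {--0101, -10-01, -1010-, -11110, 0-0000, 00-000, 000011, 000110, 001-00, 01-101, 010-0-, 0100-0, 0101-1, 1-010-, 10-101, 101-01, 11-1-0, 111--0, 11101-}

-11110, 0-0000, 00-000, 000011, 000110, 001-00, 01-101, 0100-0, 0101-1, 10-101, 101-01, 11101-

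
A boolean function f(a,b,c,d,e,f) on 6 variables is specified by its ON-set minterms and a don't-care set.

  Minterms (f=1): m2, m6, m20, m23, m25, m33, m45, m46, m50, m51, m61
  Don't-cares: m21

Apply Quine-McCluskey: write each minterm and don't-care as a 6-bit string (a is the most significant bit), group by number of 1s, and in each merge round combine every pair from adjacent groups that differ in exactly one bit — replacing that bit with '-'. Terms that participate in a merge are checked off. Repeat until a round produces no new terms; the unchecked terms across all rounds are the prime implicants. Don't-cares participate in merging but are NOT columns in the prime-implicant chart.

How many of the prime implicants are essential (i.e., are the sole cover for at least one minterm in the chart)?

8

Round 0: 000010✓ 000110✓ 010100✓ 010101✓ 010111✓ 011001 100001 101101✓ 101110 110010✓ 110011✓ 111101✓
Round 1: 000-10 0101-1 01010- 1-1101 11001-
PIs = {000-10, 0101-1, 01010-, 011001, 1-1101, 100001, 101110, 11001-}
Coverage chart:
  m2: 000-10 ←essential
  m6: 000-10 ←essential
  m20: 01010- ←essential
  m23: 0101-1 ←essential
  m25: 011001 ←essential
  m33: 100001 ←essential
  m45: 1-1101 ←essential
  m46: 101110 ←essential
  m50: 11001- ←essential
  m51: 11001- ←essential
  m61: 1-1101 ←essential
Essential: 000-10, 0101-1, 01010-, 011001, 1-1101, 100001, 101110, 11001-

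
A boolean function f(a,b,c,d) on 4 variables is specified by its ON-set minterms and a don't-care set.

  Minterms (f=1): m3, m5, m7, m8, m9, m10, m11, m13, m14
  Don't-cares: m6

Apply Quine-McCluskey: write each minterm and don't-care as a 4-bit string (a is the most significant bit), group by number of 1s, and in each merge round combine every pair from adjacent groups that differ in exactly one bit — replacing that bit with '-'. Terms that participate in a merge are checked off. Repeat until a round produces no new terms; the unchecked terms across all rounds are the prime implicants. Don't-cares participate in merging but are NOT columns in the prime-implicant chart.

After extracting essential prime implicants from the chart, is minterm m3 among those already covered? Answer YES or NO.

[col 0] 0011*, 0101*, 0110*, 0111*, 1000*, 1001*, 1010*, 1011*, 1101*, 1110*
[col 1] -011, -101, -110, 0-11, 01-1, 011-, 1-01, 1-10, 10-0*, 10-1*, 100-*, 101-*
[col 2] 10--
Prime implicants: -011, -101, -110, 0-11, 01-1, 011-, 1-01, 1-10, 10--
PI chart (minterm → PIs covering it):
  3 | -011,0-11
  5 | -101,01-1
  7 | 0-11,01-1,011-
  8 | 10--  (sole → essential)
  9 | 1-01,10--
  10 | 1-10,10--
  11 | -011,10--
  13 | -101,1-01
  14 | -110,1-10
Essential prime implicants: 10--

NO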